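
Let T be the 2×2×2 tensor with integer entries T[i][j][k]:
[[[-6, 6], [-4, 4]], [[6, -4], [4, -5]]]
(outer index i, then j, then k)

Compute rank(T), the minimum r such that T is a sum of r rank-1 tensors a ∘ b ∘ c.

2

Lower bound: the mode-3 unfolding of T (rows indexed by k, columns by (i,j) = (0,0), (0,1), (1,0), (1,1)) is [[-6, -4, 6, 4], [6, 4, -4, -5]].
There the 2×2 minor on rows k ∈ {0, 1}, columns (i,j) ∈ {(0,0), (1,0)} is det [[-6, 6], [6, -4]] = -12 ≠ 0, so this unfolding has rank ≥ 2; CP rank is at least every unfolding rank, so rank(T) ≥ 2. (This is only a lower bound: in general the CP rank may exceed every unfolding rank, so we still need to exhibit 2 rank-1 terms summing to T.)
Upper bound — finding two terms. Write S_k = T[:,:,k] for the frontal slices: S₀ = [[-6, -4], [6, 4]], S₁ = [[6, 4], [-4, -5]].
If T = a₁ ∘ b₁ ∘ c₁ + a₂ ∘ b₂ ∘ c₂ then each S_k = c₁[k]·a₁b₁ᵀ + c₂[k]·a₂b₂ᵀ. S₀ and S₁ are linearly independent, so a₁b₁ᵀ and a₂b₂ᵀ must span the same plane of matrices: they are the rank-1 matrices of the form x·S₀ + y·S₁.
det(x·S₀ + y·S₁) is 14·xy − 14·y² = 14·(x − y)(y), vanishing at (x:y) = (1:1) and (1:0).
M₁ = S₀ + S₁ = [[0, 0], [2, -1]] = [0, 1][2, -1]ᵀ and M₂ = S₀ = [[-6, -4], [6, 4]] = (-2)·[1, -1][3, 2]ᵀ, so take a₁ = [0, 1], b₁ = [2, -1], a₂ = [1, -1], b₂ = [3, 2].
Each slice is an integer combination of E₁ = a₁b₁ᵀ and E₂ = a₂b₂ᵀ: S₀ = −2·E₂, S₁ = E₁ + 2·E₂; reading off coefficients, c₁ = [0, 1] and c₂ = [-2, 2].
Hence T = [0, 1] ∘ [2, -1] ∘ [0, 1] + [1, -1] ∘ [3, 2] ∘ [-2, 2], so rank(T) ≤ 2.
These bounds meet, so rank(T) = 2.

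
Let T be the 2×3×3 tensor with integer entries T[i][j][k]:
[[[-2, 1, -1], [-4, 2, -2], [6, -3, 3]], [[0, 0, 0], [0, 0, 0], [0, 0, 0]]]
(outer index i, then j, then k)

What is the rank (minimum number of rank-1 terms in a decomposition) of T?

1

Lower bound: T ≠ 0 (e.g. T[0,0,0] = -2), so rank(T) ≥ 1.
Upper bound: if T = a ⊗ b ⊗ c then every fibre of T is a multiple of the corresponding factor, so read the factors off the fibres through the nonzero entry T[0,0,0] = -2.
The mode-1 fibre T[:,0,0] = [-2, 0] gives a = [1, 0] (primitive direction); the mode-2 fibre T[0,:,0] = [-2, -4, 6] gives b = [1, 2, -3]; then c[k] = T[0,0,k] / (a[0]·b[0]) = [-2, 1, -1] / 1 = [-2, 1, -1].
Expanding [1, 0] ⊗ [1, 2, -3] ⊗ [-2, 1, -1] reproduces all 18 entries of T, so T = [1, 0] ⊗ [1, 2, -3] ⊗ [-2, 1, -1] and rank(T) ≤ 1.
These bounds meet, so rank(T) = 1.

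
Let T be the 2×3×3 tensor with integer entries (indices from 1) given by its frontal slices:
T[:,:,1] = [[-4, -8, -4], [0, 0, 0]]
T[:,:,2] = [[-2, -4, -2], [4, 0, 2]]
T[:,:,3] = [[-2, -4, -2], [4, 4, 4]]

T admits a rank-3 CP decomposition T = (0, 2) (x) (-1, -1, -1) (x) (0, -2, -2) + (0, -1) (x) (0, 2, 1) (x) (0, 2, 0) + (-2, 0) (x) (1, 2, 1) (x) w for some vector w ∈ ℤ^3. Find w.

Subtract the known terms from T to get the rank-1 residual R = (-2, 0) (x) (1, 2, 1) (x) w, so R[i,j,k] = a[i]·b[j]·w[k]. Pick indices with nonzero a[1]·b[1] = (-2)·(1) = -2. Only the fibre through (1,1,·) is needed: R[1,1,:] = T[1,1,:] − Σₗ aₗ[1]bₗ[1]cₗ = [-4, -2, -2] − (0)·(-1)·(0, -2, -2) − (0)·(0)·(0, 2, 0) = [-4, -2, -2]. Then w[k] = R[1,1,k] / -2 for each k, giving w = [-4, -2, -2] / -2 = (2, 1, 1).

w = (2, 1, 1)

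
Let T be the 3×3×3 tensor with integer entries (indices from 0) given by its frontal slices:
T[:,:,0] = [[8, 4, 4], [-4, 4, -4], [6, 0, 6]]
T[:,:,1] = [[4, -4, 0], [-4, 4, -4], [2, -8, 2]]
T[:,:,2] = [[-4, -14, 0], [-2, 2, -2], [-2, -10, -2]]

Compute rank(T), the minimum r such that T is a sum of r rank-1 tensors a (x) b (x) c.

Lower bound: the mode-3 unfolding of T (rows indexed by k, columns by (i,j) = (0,0), (0,1), (0,2), (1,0), (1,1), (1,2), (2,0), (2,1), (2,2)) is [[8, 4, 4, -4, 4, -4, 6, 0, 6], [4, -4, 0, -4, 4, -4, 2, -8, 2], [-4, -14, 0, -2, 2, -2, -2, -10, -2]].
There the 3×3 minor on rows k ∈ {0, 1, 2}, columns (i,j) ∈ {(0,0), (0,1), (0,2)} is det [[8, 4, 4], [4, -4, 0], [-4, -14, 0]] = -288 ≠ 0, so this unfolding has rank ≥ 3; CP rank is at least every unfolding rank, so rank(T) ≥ 3. (This is only a lower bound: in general the CP rank may exceed every unfolding rank, so we still need to exhibit 3 rank-1 terms summing to T.)
Upper bound: T is a sum of 3 rank-1 terms, T = [1, -1, 1] (x) [1, -1, 1] (x) [4, 4, 2] + [1, 0, 0] (x) [1, 2, -1] (x) [2, 2, -2] + [1, 0, 1] (x) [1, 2, 1] (x) [2, -2, -4] (one valid choice — decompositions are not unique — normalised so each a, b is primitive with positive first nonzero entry; check it by expanding all entries), so rank(T) ≤ 3.
These bounds meet, so rank(T) = 3.
Check entry T[0,2,2] = 0: (1)·(1)·(2) + (1)·(-1)·(-2) + (1)·(1)·(-4) = 0.

3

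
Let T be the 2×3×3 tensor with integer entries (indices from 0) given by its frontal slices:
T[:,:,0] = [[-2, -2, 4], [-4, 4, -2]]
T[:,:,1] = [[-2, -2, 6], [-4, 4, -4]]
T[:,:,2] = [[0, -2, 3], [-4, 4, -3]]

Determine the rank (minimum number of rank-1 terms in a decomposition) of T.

3

Lower bound: the mode-2 unfolding of T (rows indexed by j, columns by (i,k) = (0,0), (0,1), (0,2), (1,0), (1,1), (1,2)) is [[-2, -2, 0, -4, -4, -4], [-2, -2, -2, 4, 4, 4], [4, 6, 3, -2, -4, -3]].
There the 3×3 minor on rows j ∈ {0, 1, 2}, columns (i,k) ∈ {(0,0), (0,1), (0,2)} is det [[-2, -2, 0], [-2, -2, -2], [4, 6, 3]] = -8 ≠ 0, so this unfolding has rank ≥ 3; CP rank is at least every unfolding rank, so rank(T) ≥ 3. (This is only a lower bound: in general the CP rank may exceed every unfolding rank, so we still need to exhibit 3 rank-1 terms summing to T.)
Upper bound: T is a sum of 3 rank-1 terms, T = [1, -2] (x) [1, -1, 1] (x) [2, 2, 2] + [1, -1] (x) [0, 0, 1] (x) [-2, 0, -1] + [1, 0] (x) [1, 0, -1] (x) [-4, -4, -2] (one valid choice — decompositions are not unique — normalised so each a, b is primitive with positive first nonzero entry; check it by expanding all entries), so rank(T) ≤ 3.
These bounds meet, so rank(T) = 3.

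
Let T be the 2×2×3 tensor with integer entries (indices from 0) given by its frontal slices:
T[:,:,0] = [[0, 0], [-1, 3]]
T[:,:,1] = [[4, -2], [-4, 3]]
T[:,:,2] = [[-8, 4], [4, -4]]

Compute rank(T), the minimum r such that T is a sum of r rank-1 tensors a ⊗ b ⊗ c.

3

Lower bound: in the mode-3 unfolding of T (rows indexed by k, columns by (i,j)) the 3×3 minor on rows k ∈ {0, 1, 2}, columns (i,j) ∈ {(0,0), (1,0), (1,1)} is det [[0, -1, 3], [4, -4, 3], [-8, 4, -4]] = -40 ≠ 0, so that unfolding has rank ≥ 3 and hence rank(T) ≥ 3 (CP rank is at least every unfolding rank, though it can be larger).
Upper bound: T is a sum of 3 rank-1 terms, T = [0, 1] ⊗ [1, -1] ⊗ [-2, -2, 1] + [0, 1] ⊗ [1, 1] ⊗ [1, 0, -1] + [2, -1] ⊗ [2, -1] ⊗ [0, 1, -2] (written with every a and b primitive with positive leading entry and the scale carried by c; CP decompositions are not unique, and this one is verified by expanding entrywise), so rank(T) ≤ 3.
These bounds meet, so rank(T) = 3.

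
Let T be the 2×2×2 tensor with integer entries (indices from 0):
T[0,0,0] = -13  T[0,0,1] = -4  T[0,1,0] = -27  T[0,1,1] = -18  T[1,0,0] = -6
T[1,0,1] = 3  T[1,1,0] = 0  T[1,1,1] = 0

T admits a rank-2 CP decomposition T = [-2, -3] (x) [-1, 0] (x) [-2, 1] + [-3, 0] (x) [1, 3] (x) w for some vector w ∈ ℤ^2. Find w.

w = [3, 2]

Subtract the known terms from T to get the rank-1 residual R = [-3, 0] (x) [1, 3] (x) w, so R[i,j,k] = a[i]·b[j]·w[k]. Pick indices with nonzero a[0]·b[0] = (-3)·(1) = -3. Only the fibre through (0,0,·) is needed: R[0,0,:] = T[0,0,:] − Σₗ aₗ[0]bₗ[0]cₗ = [-13, -4] − (-2)·(-1)·[-2, 1] = [-9, -6]. Then w[k] = R[0,0,k] / -3 for each k, giving w = [-9, -6] / -3 = [3, 2].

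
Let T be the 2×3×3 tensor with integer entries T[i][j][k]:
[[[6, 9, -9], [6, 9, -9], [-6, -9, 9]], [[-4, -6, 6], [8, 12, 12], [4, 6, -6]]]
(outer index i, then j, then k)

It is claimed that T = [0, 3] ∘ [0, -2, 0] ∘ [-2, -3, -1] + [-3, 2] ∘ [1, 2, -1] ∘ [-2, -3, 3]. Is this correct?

No

Reconstruct entry (0,1,0) from the claimed factors: Σₗ aₗ[0]bₗ[1]cₗ[0] = (0)·(-2)·(-2) + (-3)·(2)·(-2) = 12, but T[0,1,0] = 6. The claim is false.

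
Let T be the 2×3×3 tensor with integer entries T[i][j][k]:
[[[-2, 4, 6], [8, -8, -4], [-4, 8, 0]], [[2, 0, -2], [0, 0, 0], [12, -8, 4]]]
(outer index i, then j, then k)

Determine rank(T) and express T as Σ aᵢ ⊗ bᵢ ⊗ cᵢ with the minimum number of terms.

rank(T) = 3

Lower bound: in the mode-3 unfolding of T (rows indexed by k, columns by (i,j)) the 3×3 minor on rows k ∈ {0, 1, 2}, columns (i,j) ∈ {(0,0), (0,1), (0,2)} is det [[-2, 8, -4], [4, -8, 8], [6, -4, 0]] = 192 ≠ 0, so that unfolding has rank ≥ 3 and hence rank(T) ≥ 3 (CP rank is at least every unfolding rank, though it can be larger).
Upper bound: T is a sum of 3 rank-1 terms, T = [1, -1] ⊗ [1, 0, -2] ⊗ [2, -2, 2] + [1, 0] ⊗ [1, -1, 1] ⊗ [-8, 8, 4] + [1, 1] ⊗ [1, 0, 2] ⊗ [4, -2, 0] (one valid choice — decompositions are not unique — normalised so each a, b is primitive with positive first nonzero entry; check it by expanding all entries), so rank(T) ≤ 3.
These bounds meet, so rank(T) = 3.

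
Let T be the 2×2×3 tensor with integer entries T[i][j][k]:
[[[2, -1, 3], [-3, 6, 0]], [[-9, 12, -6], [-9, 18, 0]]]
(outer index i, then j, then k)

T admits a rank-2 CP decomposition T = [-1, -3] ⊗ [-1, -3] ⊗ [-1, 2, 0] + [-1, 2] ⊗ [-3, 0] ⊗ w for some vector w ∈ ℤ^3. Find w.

Subtract the known terms from T to get the rank-1 residual R = [-1, 2] ⊗ [-3, 0] ⊗ w, so R[i,j,k] = a[i]·b[j]·w[k]. Pick indices with nonzero a[0]·b[0] = (-1)·(-3) = 3. Only the fibre through (0,0,·) is needed: R[0,0,:] = T[0,0,:] − Σₗ aₗ[0]bₗ[0]cₗ = [2, -1, 3] − (-1)·(-1)·[-1, 2, 0] = [3, -3, 3]. Then w[k] = R[0,0,k] / 3 for each k, giving w = [3, -3, 3] / 3 = [1, -1, 1].

w = [1, -1, 1]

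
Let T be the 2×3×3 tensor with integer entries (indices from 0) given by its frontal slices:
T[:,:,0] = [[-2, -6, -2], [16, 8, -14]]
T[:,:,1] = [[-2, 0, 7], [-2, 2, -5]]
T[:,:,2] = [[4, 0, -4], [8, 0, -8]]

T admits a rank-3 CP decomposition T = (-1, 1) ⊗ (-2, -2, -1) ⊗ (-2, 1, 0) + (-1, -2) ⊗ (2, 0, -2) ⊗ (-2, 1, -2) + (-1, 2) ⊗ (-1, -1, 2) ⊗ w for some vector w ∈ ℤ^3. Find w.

Subtract the known terms from T to get the rank-1 residual R = (-1, 2) ⊗ (-1, -1, 2) ⊗ w, so R[i,j,k] = a[i]·b[j]·w[k]. Pick indices with nonzero a[0]·b[0] = (-1)·(-1) = 1. Only the fibre through (0,0,·) is needed: R[0,0,:] = T[0,0,:] − Σₗ aₗ[0]bₗ[0]cₗ = [-2, -2, 4] − (-1)·(-2)·(-2, 1, 0) − (-1)·(2)·(-2, 1, -2) = [-2, -2, 0]. Then w[k] = R[0,0,k] / 1 for each k, giving w = [-2, -2, 0] / 1 = (-2, -2, 0).

w = (-2, -2, 0)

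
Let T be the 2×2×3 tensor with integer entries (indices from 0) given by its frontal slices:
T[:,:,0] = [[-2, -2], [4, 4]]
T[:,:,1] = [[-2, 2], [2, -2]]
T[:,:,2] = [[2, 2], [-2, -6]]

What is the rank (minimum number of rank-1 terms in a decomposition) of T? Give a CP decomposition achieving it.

Lower bound: the mode-3 unfolding of T (rows indexed by k, columns by (i,j) = (0,0), (0,1), (1,0), (1,1)) is [[-2, -2, 4, 4], [-2, 2, 2, -2], [2, 2, -2, -6]].
There the 3×3 minor on rows k ∈ {0, 1, 2}, columns (i,j) ∈ {(0,0), (0,1), (1,0)} is det [[-2, -2, 4], [-2, 2, 2], [2, 2, -2]] = -16 ≠ 0, so this unfolding has rank ≥ 3; CP rank is at least every unfolding rank, so rank(T) ≥ 3. (This is only a lower bound: in general the CP rank may exceed every unfolding rank, so we still need to exhibit 3 rank-1 terms summing to T.)
Upper bound: T is a sum of 3 rank-1 terms, T = (1, -2) ∘ (1, 1) ∘ (-2, 0, 2) + (1, 0) ∘ (1, -1) ∘ (0, -4, -2) + (1, 1) ∘ (1, -1) ∘ (0, 2, 2) (one valid choice — decompositions are not unique — normalised so each a, b is primitive with positive first nonzero entry; check it by expanding all entries), so rank(T) ≤ 3.
These bounds meet, so rank(T) = 3.
Check entry T[1,0,1] = 2: (-2)·(1)·(0) + (0)·(1)·(-4) + (1)·(1)·(2) = 2.

rank(T) = 3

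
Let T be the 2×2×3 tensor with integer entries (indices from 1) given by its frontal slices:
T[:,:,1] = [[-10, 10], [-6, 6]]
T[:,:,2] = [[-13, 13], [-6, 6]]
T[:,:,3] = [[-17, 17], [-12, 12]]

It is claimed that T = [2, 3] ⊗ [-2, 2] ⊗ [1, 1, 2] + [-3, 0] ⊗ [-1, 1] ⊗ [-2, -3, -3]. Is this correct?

Reconstruct entrywise from the claimed factors. For example, T[1,2,3] = 17 and Σₗ aₗ[1]bₗ[2]cₗ[3] = (2)·(2)·(2) + (-3)·(1)·(-3) = 17; checking all 12 entries, every one matches. The claim holds.

Yes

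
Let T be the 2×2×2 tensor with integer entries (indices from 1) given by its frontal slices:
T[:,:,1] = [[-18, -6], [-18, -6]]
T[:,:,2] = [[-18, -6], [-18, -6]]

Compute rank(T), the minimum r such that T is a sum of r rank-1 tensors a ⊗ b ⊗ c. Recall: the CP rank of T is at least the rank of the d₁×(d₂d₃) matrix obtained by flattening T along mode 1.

Lower bound: T ≠ 0 (e.g. T[1,1,1] = -18), so rank(T) ≥ 1.
Upper bound: if T = a ⊗ b ⊗ c then every fibre of T is a multiple of the corresponding factor, so read the factors off the fibres through the nonzero entry T[1,1,1] = -18.
The mode-1 fibre T[:,1,1] = [-18, -18] gives a = [1, 1] (primitive direction); the mode-2 fibre T[1,:,1] = [-18, -6] gives b = [3, 1]; then c[k] = T[1,1,k] / (a[1]·b[1]) = [-18, -18] / 3 = [-6, -6].
Expanding [1, 1] ⊗ [3, 1] ⊗ [-6, -6] reproduces all 8 entries of T, so T = [1, 1] ⊗ [3, 1] ⊗ [-6, -6] and rank(T) ≤ 1.
These bounds meet, so rank(T) = 1.

1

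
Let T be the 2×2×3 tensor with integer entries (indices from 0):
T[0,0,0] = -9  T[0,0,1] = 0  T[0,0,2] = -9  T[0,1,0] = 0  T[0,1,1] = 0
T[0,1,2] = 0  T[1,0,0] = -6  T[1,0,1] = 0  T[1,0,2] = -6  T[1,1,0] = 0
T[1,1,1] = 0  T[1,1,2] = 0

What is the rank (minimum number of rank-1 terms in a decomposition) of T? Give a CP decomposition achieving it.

Lower bound: T ≠ 0 (e.g. T[0,0,0] = -9), so rank(T) ≥ 1.
Upper bound: if T = a ⊗ b ⊗ c then every fibre of T is a multiple of the corresponding factor, so read the factors off the fibres through the nonzero entry T[0,0,0] = -9.
The mode-1 fibre T[:,0,0] = [-9, -6] gives a = [3, 2] (primitive direction); the mode-2 fibre T[0,:,0] = [-9, 0] gives b = [1, 0]; then c[k] = T[0,0,k] / (a[0]·b[0]) = [-9, 0, -9] / 3 = [-3, 0, -3].
Expanding [3, 2] ⊗ [1, 0] ⊗ [-3, 0, -3] reproduces all 12 entries of T, so T = [3, 2] ⊗ [1, 0] ⊗ [-3, 0, -3] and rank(T) ≤ 1.
These bounds meet, so rank(T) = 1.
Check entry T[1,1,2] = 0: (2)·(0)·(-3) = 0.

rank(T) = 1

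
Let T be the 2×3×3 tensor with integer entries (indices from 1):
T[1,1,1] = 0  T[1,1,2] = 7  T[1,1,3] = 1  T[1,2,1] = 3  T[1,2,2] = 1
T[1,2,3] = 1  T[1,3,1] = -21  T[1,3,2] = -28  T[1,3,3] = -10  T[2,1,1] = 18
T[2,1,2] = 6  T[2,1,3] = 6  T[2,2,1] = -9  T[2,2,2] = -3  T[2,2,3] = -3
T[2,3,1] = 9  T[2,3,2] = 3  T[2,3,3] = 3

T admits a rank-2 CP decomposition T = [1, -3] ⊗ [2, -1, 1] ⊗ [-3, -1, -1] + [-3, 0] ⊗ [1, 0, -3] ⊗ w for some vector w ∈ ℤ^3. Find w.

w = [-2, -3, -1]

Subtract the known terms from T to get the rank-1 residual R = [-3, 0] ⊗ [1, 0, -3] ⊗ w, so R[i,j,k] = a[i]·b[j]·w[k]. Pick indices with nonzero a[1]·b[1] = (-3)·(1) = -3. Only the fibre through (1,1,·) is needed: R[1,1,:] = T[1,1,:] − Σₗ aₗ[1]bₗ[1]cₗ = [0, 7, 1] − (1)·(2)·[-3, -1, -1] = [6, 9, 3]. Then w[k] = R[1,1,k] / -3 for each k, giving w = [6, 9, 3] / -3 = [-2, -3, -1].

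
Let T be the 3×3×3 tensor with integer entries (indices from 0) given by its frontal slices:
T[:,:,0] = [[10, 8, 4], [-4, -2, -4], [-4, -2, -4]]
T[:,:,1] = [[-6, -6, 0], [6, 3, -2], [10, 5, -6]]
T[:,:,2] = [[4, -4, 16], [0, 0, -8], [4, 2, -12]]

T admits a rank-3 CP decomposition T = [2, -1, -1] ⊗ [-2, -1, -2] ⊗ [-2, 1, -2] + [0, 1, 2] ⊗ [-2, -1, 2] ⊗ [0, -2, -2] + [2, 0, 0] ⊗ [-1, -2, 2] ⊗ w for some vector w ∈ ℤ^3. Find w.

Subtract the known terms from T to get the rank-1 residual R = [2, 0, 0] ⊗ [-1, -2, 2] ⊗ w, so R[i,j,k] = a[i]·b[j]·w[k]. Pick indices with nonzero a[0]·b[0] = (2)·(-1) = -2. Only the fibre through (0,0,·) is needed: R[0,0,:] = T[0,0,:] − Σₗ aₗ[0]bₗ[0]cₗ = [10, -6, 4] − (2)·(-2)·[-2, 1, -2] − (0)·(-2)·[0, -2, -2] = [2, -2, -4]. Then w[k] = R[0,0,k] / -2 for each k, giving w = [2, -2, -4] / -2 = [-1, 1, 2].

w = [-1, 1, 2]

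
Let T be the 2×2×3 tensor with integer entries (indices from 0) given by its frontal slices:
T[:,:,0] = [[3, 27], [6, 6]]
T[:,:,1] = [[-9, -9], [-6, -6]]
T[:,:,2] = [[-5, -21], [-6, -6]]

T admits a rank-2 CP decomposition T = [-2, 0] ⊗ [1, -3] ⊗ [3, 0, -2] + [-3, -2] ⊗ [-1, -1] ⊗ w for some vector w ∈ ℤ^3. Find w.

Subtract the known terms from T to get the rank-1 residual R = [-3, -2] ⊗ [-1, -1] ⊗ w, so R[i,j,k] = a[i]·b[j]·w[k]. Pick indices with nonzero a[0]·b[0] = (-3)·(-1) = 3. Only the fibre through (0,0,·) is needed: R[0,0,:] = T[0,0,:] − Σₗ aₗ[0]bₗ[0]cₗ = [3, -9, -5] − (-2)·(1)·[3, 0, -2] = [9, -9, -9]. Then w[k] = R[0,0,k] / 3 for each k, giving w = [9, -9, -9] / 3 = [3, -3, -3].

w = [3, -3, -3]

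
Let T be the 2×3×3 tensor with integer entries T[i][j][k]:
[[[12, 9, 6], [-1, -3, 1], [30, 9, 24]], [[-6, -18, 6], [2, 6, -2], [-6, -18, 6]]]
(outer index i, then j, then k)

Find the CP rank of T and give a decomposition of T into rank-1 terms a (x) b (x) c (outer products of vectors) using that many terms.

rank(T) = 2

Lower bound: the mode-2 unfolding of T (rows indexed by j, columns by (i,k) = (0,0), (0,1), (0,2), (1,0), (1,1), (1,2)) is [[12, 9, 6, -6, -18, 6], [-1, -3, 1, 2, 6, -2], [30, 9, 24, -6, -18, 6]].
There the 2×2 minor on rows j ∈ {0, 1}, columns (i,k) ∈ {(0,0), (0,1)} is det [[12, 9], [-1, -3]] = -27 ≠ 0, so this unfolding has rank ≥ 2; CP rank is at least every unfolding rank, so rank(T) ≥ 2. (Flattening ranks never certify an upper bound on CP rank; for that we must actually write T with 2 rank-1 terms.)
Upper bound — finding two terms. Write S_k = T[:,:,k] for the frontal slices: S₀ = [[12, -1, 30], [-6, 2, -6]], S₁ = [[9, -3, 9], [-18, 6, -18]], S₂ = [[6, 1, 24], [6, -2, 6]].
If T = a₁ (x) b₁ (x) c₁ + a₂ (x) b₂ (x) c₂ then each S_k = c₁[k]·a₁b₁ᵀ + c₂[k]·a₂b₂ᵀ. S₀ and S₁ are linearly independent, so a₁b₁ᵀ and a₂b₂ᵀ must span the same plane of matrices: they are the rank-1 matrices of the form x·S₀ + y·S₁.
The 2×2 minor of x·S₀ + y·S₁ on rows {0,1}, columns {0,1} is 18·x² + 54·xy = 18·(x + 3·y)(x), vanishing at (x:y) = (3:-1) and (0:1).
M₁ = 3·S₀ − S₁ = [[27, 0, 81], [0, 0, 0]] = 27·[1, 0][1, 0, 3]ᵀ and M₂ = S₁ = [[9, -3, 9], [-18, 6, -18]] = 3·[1, -2][3, -1, 3]ᵀ, so take a₁ = [1, 0], b₁ = [1, 0, 3], a₂ = [1, -2], b₂ = [3, -1, 3].
Each slice is an integer combination of E₁ = a₁b₁ᵀ and E₂ = a₂b₂ᵀ: S₀ = 9·E₁ + E₂, S₁ = 3·E₂, S₂ = 9·E₁ − E₂; reading off coefficients, c₁ = [9, 0, 9] and c₂ = [1, 3, -1].
Hence T = [1, 0] (x) [1, 0, 3] (x) [9, 0, 9] + [1, -2] (x) [3, -1, 3] (x) [1, 3, -1], so rank(T) ≤ 2.
These bounds meet, so rank(T) = 2.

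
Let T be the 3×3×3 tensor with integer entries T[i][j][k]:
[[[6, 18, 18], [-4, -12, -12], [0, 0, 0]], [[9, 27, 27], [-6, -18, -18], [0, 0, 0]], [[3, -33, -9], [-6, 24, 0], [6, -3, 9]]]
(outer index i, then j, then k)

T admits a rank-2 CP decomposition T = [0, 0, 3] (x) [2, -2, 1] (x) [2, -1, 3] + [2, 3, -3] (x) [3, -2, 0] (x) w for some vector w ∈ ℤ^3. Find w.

Subtract the known terms from T to get the rank-1 residual R = [2, 3, -3] (x) [3, -2, 0] (x) w, so R[i,j,k] = a[i]·b[j]·w[k]. Pick indices with nonzero a[0]·b[0] = (2)·(3) = 6. Only the fibre through (0,0,·) is needed: R[0,0,:] = T[0,0,:] − Σₗ aₗ[0]bₗ[0]cₗ = [6, 18, 18] − (0)·(2)·[2, -1, 3] = [6, 18, 18]. Then w[k] = R[0,0,k] / 6 for each k, giving w = [6, 18, 18] / 6 = [1, 3, 3].

w = [1, 3, 3]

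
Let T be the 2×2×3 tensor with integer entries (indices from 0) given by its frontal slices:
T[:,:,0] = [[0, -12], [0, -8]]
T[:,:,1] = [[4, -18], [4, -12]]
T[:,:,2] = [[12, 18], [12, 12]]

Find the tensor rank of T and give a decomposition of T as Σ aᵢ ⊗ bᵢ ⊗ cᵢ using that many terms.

rank(T) = 2

Lower bound: the mode-2 unfolding of T (rows indexed by j, columns by (i,k) = (0,0), (0,1), (0,2), (1,0), (1,1), (1,2)) is [[0, 4, 12, 0, 4, 12], [-12, -18, 18, -8, -12, 12]].
There the 2×2 minor on rows j ∈ {0, 1}, columns (i,k) ∈ {(0,0), (0,1)} is det [[0, 4], [-12, -18]] = 48 ≠ 0, so this unfolding has rank ≥ 2; CP rank is at least every unfolding rank, so rank(T) ≥ 2. (This is only a lower bound: in general the CP rank may exceed every unfolding rank, so we still need to exhibit 2 rank-1 terms summing to T.)
Upper bound — finding two terms. Write S_k = T[:,:,k] for the frontal slices: S₀ = [[0, -12], [0, -8]], S₁ = [[4, -18], [4, -12]], S₂ = [[12, 18], [12, 12]].
If T = a₁ ⊗ b₁ ⊗ c₁ + a₂ ⊗ b₂ ⊗ c₂ then each S_k = c₁[k]·a₁b₁ᵀ + c₂[k]·a₂b₂ᵀ. S₀ and S₁ are linearly independent, so a₁b₁ᵀ and a₂b₂ᵀ must span the same plane of matrices: they are the rank-1 matrices of the form x·S₀ + y·S₁.
det(x·S₀ + y·S₁) is 16·xy + 24·y² = 8·(2·x + 3·y)(y), vanishing at (x:y) = (3:-2) and (1:0).
M₁ = 3·S₀ − 2·S₁ = [[-8, 0], [-8, 0]] = (-8)·[1, 1][1, 0]ᵀ and M₂ = S₀ = [[0, -12], [0, -8]] = (-4)·[3, 2][0, 1]ᵀ, so take a₁ = [1, 1], b₁ = [1, 0], a₂ = [3, 2], b₂ = [0, 1].
Each slice is an integer combination of E₁ = a₁b₁ᵀ and E₂ = a₂b₂ᵀ: S₀ = −4·E₂, S₁ = 4·E₁ − 6·E₂, S₂ = 12·E₁ + 6·E₂; reading off coefficients, c₁ = [0, 4, 12] and c₂ = [-4, -6, 6].
Hence T = [1, 1] ⊗ [1, 0] ⊗ [0, 4, 12] + [3, 2] ⊗ [0, 1] ⊗ [-4, -6, 6], so rank(T) ≤ 2.
These bounds meet, so rank(T) = 2.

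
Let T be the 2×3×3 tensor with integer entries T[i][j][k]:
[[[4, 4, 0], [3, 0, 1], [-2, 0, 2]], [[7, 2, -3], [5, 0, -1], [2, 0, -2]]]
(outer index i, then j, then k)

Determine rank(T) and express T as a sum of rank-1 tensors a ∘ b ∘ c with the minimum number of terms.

Lower bound: the mode-2 unfolding of T (rows indexed by j, columns by (i,k) = (0,0), (0,1), (0,2), (1,0), (1,1), (1,2)) is [[4, 4, 0, 7, 2, -3], [3, 0, 1, 5, 0, -1], [-2, 0, 2, 2, 0, -2]].
There the 3×3 minor on rows j ∈ {0, 1, 2}, columns (i,k) ∈ {(0,0), (0,1), (0,2)} is det [[4, 4, 0], [3, 0, 1], [-2, 0, 2]] = -32 ≠ 0, so this unfolding has rank ≥ 3; CP rank is at least every unfolding rank, so rank(T) ≥ 3. (Flattening ranks never certify an upper bound on CP rank; for that we must actually write T with 3 rank-1 terms.)
Upper bound: T is a sum of 3 rank-1 terms, T = [1, -1] ∘ [2, 1, 2] ∘ [-1, 0, 1] + [1, 1] ∘ [1, 1, 0] ∘ [4, 0, 0] + [2, 1] ∘ [1, 0, 0] ∘ [1, 2, -1] (written with every a and b primitive with positive leading entry and the scale carried by c; CP decompositions are not unique, and this one is verified by expanding entrywise), so rank(T) ≤ 3.
These bounds meet, so rank(T) = 3.

rank(T) = 3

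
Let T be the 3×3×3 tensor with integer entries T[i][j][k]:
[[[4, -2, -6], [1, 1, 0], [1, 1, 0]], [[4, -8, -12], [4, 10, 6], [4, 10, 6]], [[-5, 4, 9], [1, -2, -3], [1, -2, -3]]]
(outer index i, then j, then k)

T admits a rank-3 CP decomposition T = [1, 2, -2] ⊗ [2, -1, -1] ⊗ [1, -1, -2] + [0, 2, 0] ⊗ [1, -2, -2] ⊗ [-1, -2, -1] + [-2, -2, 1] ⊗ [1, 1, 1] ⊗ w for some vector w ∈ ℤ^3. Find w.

w = [-1, 0, 1]

Subtract the known terms from T to get the rank-1 residual R = [-2, -2, 1] ⊗ [1, 1, 1] ⊗ w, so R[i,j,k] = a[i]·b[j]·w[k]. Pick indices with nonzero a[0]·b[0] = (-2)·(1) = -2. Only the fibre through (0,0,·) is needed: R[0,0,:] = T[0,0,:] − Σₗ aₗ[0]bₗ[0]cₗ = [4, -2, -6] − (1)·(2)·[1, -1, -2] − (0)·(1)·[-1, -2, -1] = [2, 0, -2]. Then w[k] = R[0,0,k] / -2 for each k, giving w = [2, 0, -2] / -2 = [-1, 0, 1].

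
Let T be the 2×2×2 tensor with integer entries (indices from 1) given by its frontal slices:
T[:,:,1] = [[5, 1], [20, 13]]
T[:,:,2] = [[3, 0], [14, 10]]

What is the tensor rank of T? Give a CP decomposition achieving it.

Lower bound: the mode-1 unfolding of T (rows indexed by i, columns by (j,k) = (1,1), (1,2), (2,1), (2,2)) is [[5, 3, 1, 0], [20, 14, 13, 10]].
There the 2×2 minor on rows i ∈ {1, 2}, columns (j,k) ∈ {(1,1), (1,2)} is det [[5, 3], [20, 14]] = 10 ≠ 0, so this unfolding has rank ≥ 2; CP rank is at least every unfolding rank, so rank(T) ≥ 2. (This is only a lower bound: in general the CP rank may exceed every unfolding rank, so we still need to exhibit 2 rank-1 terms summing to T.)
Upper bound — finding two terms. Write S_k = T[:,:,k] for the frontal slices: S₁ = [[5, 1], [20, 13]], S₂ = [[3, 0], [14, 10]].
If T = a₁ ⊗ b₁ ⊗ c₁ + a₂ ⊗ b₂ ⊗ c₂ then each S_k = c₁[k]·a₁b₁ᵀ + c₂[k]·a₂b₂ᵀ. S₁ and S₂ are linearly independent, so a₁b₁ᵀ and a₂b₂ᵀ must span the same plane of matrices: they are the rank-1 matrices of the form x·S₁ + y·S₂.
det(x·S₁ + y·S₂) is 45·x² + 75·xy + 30·y² = 15·(3·x + 2·y)(x + y), vanishing at (x:y) = (2:-3) and (1:-1).
M₁ = 2·S₁ − 3·S₂ = [[1, 2], [-2, -4]] = [1, -2][1, 2]ᵀ and M₂ = S₁ − S₂ = [[2, 1], [6, 3]] = [1, 3][2, 1]ᵀ, so take a₁ = [1, -2], b₁ = [1, 2], a₂ = [1, 3], b₂ = [2, 1].
Each slice is an integer combination of E₁ = a₁b₁ᵀ and E₂ = a₂b₂ᵀ: S₁ = −E₁ + 3·E₂, S₂ = −E₁ + 2·E₂; reading off coefficients, c₁ = [-1, -1] and c₂ = [3, 2].
Hence T = [1, -2] ⊗ [1, 2] ⊗ [-1, -1] + [1, 3] ⊗ [2, 1] ⊗ [3, 2], so rank(T) ≤ 2.
These bounds meet, so rank(T) = 2.
Check entry T[1,2,2] = 0: (1)·(2)·(-1) + (1)·(1)·(2) = 0.

rank(T) = 2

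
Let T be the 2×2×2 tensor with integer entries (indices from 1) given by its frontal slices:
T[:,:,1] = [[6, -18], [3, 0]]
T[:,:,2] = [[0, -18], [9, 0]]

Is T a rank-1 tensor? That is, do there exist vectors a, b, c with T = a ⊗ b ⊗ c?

The mode-3 unfolding of T (rows indexed by k, columns by (i,j) = (1,1), (1,2), (2,1), (2,2)) is [[6, -18, 3, 0], [0, -18, 9, 0]].
There the 2×2 minor on rows k ∈ {1, 2}, columns (i,j) ∈ {(1,1), (1,2)} is det [[6, -18], [0, -18]] = -108 ≠ 0, so this unfolding has rank ≥ 2; CP rank is at least every unfolding rank, so rank(T) ≥ 2.
In particular rank(T) ≥ 2 > 1, so T is not rank-1.

No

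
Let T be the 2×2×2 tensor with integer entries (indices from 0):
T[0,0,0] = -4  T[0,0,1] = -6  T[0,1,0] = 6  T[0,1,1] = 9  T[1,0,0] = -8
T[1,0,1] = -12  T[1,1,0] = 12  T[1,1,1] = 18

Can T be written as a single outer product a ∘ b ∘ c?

Yes

If T = a ∘ b ∘ c then every fibre of T is a multiple of the corresponding factor, so read the factors off the fibres through the nonzero entry T[0,0,0] = -4.
The mode-1 fibre T[:,0,0] = [-4, -8] gives a = [1, 2] (primitive direction); the mode-2 fibre T[0,:,0] = [-4, 6] gives b = [2, -3]; then c[k] = T[0,0,k] / (a[0]·b[0]) = [-4, -6] / 2 = [-2, -3].
Expanding [1, 2] ∘ [2, -3] ∘ [-2, -3] reproduces all 8 entries of T, so T = [1, 2] ∘ [2, -3] ∘ [-2, -3] and rank(T) ≤ 1.
Equivalently every frontal slice T[:,:,k] is c[k] times the rank-1 matrix [1, 2] ∘ [2, -3]. So T has rank 1 (it is nonzero).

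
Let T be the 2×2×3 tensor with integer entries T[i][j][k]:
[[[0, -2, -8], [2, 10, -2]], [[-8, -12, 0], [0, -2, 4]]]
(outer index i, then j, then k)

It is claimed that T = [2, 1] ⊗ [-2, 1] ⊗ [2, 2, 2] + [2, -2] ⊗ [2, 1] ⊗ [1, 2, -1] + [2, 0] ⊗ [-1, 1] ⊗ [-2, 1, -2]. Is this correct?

Yes

Reconstruct entrywise from the claimed factors. For example, T[1,0,2] = 0 and Σₗ aₗ[1]bₗ[0]cₗ[2] = (1)·(-2)·(2) + (-2)·(2)·(-1) + (0)·(-1)·(-2) = 0; checking all 12 entries, every one matches. The claim holds.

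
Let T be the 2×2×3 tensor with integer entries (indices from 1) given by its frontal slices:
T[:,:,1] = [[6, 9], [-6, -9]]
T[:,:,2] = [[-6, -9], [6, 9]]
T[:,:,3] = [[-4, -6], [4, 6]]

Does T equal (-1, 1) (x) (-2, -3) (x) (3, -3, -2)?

Yes

Reconstruct entrywise from the claimed factors. For example, T[1,2,1] = 9 and Σₗ aₗ[1]bₗ[2]cₗ[1] = (-1)·(-3)·(3) = 9; checking all 12 entries, every one matches. The claim holds.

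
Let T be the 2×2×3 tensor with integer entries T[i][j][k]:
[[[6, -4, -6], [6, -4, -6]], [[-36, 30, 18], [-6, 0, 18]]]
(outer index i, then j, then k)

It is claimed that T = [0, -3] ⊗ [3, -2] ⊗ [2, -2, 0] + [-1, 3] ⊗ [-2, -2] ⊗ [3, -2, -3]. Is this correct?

Yes

Reconstruct entrywise from the claimed factors. For example, T[0,0,0] = 6 and Σₗ aₗ[0]bₗ[0]cₗ[0] = (0)·(3)·(2) + (-1)·(-2)·(3) = 6; checking all 12 entries, every one matches. The claim holds.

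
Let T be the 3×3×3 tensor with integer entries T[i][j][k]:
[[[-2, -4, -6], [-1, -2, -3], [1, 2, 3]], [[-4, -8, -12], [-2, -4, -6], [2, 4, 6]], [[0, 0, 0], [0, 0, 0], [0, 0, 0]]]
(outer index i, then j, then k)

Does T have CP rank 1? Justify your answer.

The mode-1 fibre T[:,0,0] = [-2, -4, 0] gives a = (1, 2, 0) (primitive direction); the mode-2 fibre T[0,:,0] = [-2, -1, 1] gives b = (2, 1, -1); then c[k] = T[0,0,k] / (a[0]·b[0]) = [-2, -4, -6] / 2 = (-1, -2, -3).
Expanding (1, 2, 0) ∘ (2, 1, -1) ∘ (-1, -2, -3) reproduces all 27 entries of T, so T = (1, 2, 0) ∘ (2, 1, -1) ∘ (-1, -2, -3) and rank(T) ≤ 1.
Equivalently every frontal slice T[:,:,k] is c[k] times the rank-1 matrix (1, 2, 0) ∘ (2, 1, -1). So T has rank 1 (it is nonzero).

Yes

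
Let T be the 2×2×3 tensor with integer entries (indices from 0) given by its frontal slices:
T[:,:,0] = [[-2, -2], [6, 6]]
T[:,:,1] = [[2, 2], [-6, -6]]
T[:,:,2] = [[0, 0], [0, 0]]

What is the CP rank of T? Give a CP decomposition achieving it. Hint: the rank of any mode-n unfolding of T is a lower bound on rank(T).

rank(T) = 1

Lower bound: T ≠ 0 (e.g. T[0,0,0] = -2), so rank(T) ≥ 1.
Upper bound: the mode-1 fibre T[:,0,0] = [-2, 6] gives a = (1, -3) (primitive direction); the mode-2 fibre T[0,:,0] = [-2, -2] gives b = (1, 1); then c[k] = T[0,0,k] / (a[0]·b[0]) = [-2, 2, 0] / 1 = (-2, 2, 0).
Expanding (1, -3) ⊗ (1, 1) ⊗ (-2, 2, 0) reproduces all 12 entries of T, so T = (1, -3) ⊗ (1, 1) ⊗ (-2, 2, 0) and rank(T) ≤ 1.
These bounds meet, so rank(T) = 1.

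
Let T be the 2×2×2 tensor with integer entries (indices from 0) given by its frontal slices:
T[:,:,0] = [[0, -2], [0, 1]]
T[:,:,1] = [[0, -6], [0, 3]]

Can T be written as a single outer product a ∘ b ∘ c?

If T = a ∘ b ∘ c then every fibre of T is a multiple of the corresponding factor, so read the factors off the fibres through the nonzero entry T[0,1,0] = -2.
The mode-1 fibre T[:,1,0] = [-2, 1] gives a = [2, -1] (primitive direction); the mode-2 fibre T[0,:,0] = [0, -2] gives b = [0, 1]; then c[k] = T[0,1,k] / (a[0]·b[1]) = [-2, -6] / 2 = [-1, -3].
Expanding [2, -1] ∘ [0, 1] ∘ [-1, -3] reproduces all 8 entries of T, so T = [2, -1] ∘ [0, 1] ∘ [-1, -3] and rank(T) ≤ 1.
Equivalently every frontal slice T[:,:,k] is c[k] times the rank-1 matrix [2, -1] ∘ [0, 1]. So T has rank 1 (it is nonzero).

Yes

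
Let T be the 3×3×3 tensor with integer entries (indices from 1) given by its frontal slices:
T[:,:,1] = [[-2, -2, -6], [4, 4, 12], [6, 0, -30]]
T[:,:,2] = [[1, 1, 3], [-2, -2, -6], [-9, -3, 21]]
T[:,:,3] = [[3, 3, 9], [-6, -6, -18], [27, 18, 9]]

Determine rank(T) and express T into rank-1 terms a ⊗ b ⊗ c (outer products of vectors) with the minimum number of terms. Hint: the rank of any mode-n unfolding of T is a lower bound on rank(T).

rank(T) = 2

Lower bound: the mode-3 unfolding of T (rows indexed by k, columns by (i,j) = (1,1), (1,2), (1,3), (2,1), (2,2), (2,3), (3,1), (3,2), (3,3)) is [[-2, -2, -6, 4, 4, 12, 6, 0, -30], [1, 1, 3, -2, -2, -6, -9, -3, 21], [3, 3, 9, -6, -6, -18, 27, 18, 9]].
There the 2×2 minor on rows k ∈ {1, 2}, columns (i,j) ∈ {(1,1), (3,1)} is det [[-2, 6], [1, -9]] = 12 ≠ 0, so this unfolding has rank ≥ 2; CP rank is at least every unfolding rank, so rank(T) ≥ 2. (This is only a lower bound: in general the CP rank may exceed every unfolding rank, so we still need to exhibit 2 rank-1 terms summing to T.)
Upper bound — finding two terms. Write S_k = T[:,:,k] for the frontal slices: S₁ = [[-2, -2, -6], [4, 4, 12], [6, 0, -30]], S₂ = [[1, 1, 3], [-2, -2, -6], [-9, -3, 21]], S₃ = [[3, 3, 9], [-6, -6, -18], [27, 18, 9]].
If T = a₁ ⊗ b₁ ⊗ c₁ + a₂ ⊗ b₂ ⊗ c₂ then each S_k = c₁[k]·a₁b₁ᵀ + c₂[k]·a₂b₂ᵀ. S₁ and S₂ are linearly independent, so a₁b₁ᵀ and a₂b₂ᵀ must span the same plane of matrices: they are the rank-1 matrices of the form x·S₁ + y·S₂.
The 2×2 minor of x·S₁ + y·S₂ on rows {1,3}, columns {1,2} is 12·x² − 18·xy + 6·y² = 6·(2·x − y)(x − y), vanishing at (x:y) = (1:2) and (1:1).
M₁ = S₁ + 2·S₂ = [[0, 0, 0], [0, 0, 0], [-12, -6, 12]] = (-6)·[0, 0, 1][2, 1, -2]ᵀ and M₂ = S₁ + S₂ = [[-1, -1, -3], [2, 2, 6], [-3, -3, -9]] = −[1, -2, 3][1, 1, 3]ᵀ, so take a₁ = [0, 0, 1], b₁ = [2, 1, -2], a₂ = [1, -2, 3], b₂ = [1, 1, 3].
Each slice is an integer combination of E₁ = a₁b₁ᵀ and E₂ = a₂b₂ᵀ: S₁ = 6·E₁ − 2·E₂, S₂ = −6·E₁ + E₂, S₃ = 9·E₁ + 3·E₂; reading off coefficients, c₁ = [6, -6, 9] and c₂ = [-2, 1, 3].
Hence T = [0, 0, 1] ⊗ [2, 1, -2] ⊗ [6, -6, 9] + [1, -2, 3] ⊗ [1, 1, 3] ⊗ [-2, 1, 3], so rank(T) ≤ 2.
These bounds meet, so rank(T) = 2.
Check entry T[3,2,2] = -3: (1)·(1)·(-6) + (3)·(1)·(1) = -3.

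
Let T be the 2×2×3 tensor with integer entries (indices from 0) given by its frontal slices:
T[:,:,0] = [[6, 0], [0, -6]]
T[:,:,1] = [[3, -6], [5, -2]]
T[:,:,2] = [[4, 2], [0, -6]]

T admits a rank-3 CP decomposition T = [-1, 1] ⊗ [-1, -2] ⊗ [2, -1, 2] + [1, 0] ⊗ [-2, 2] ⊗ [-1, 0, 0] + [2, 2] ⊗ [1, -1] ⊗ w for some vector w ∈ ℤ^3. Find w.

Subtract the known terms from T to get the rank-1 residual R = [2, 2] ⊗ [1, -1] ⊗ w, so R[i,j,k] = a[i]·b[j]·w[k]. Pick indices with nonzero a[0]·b[0] = (2)·(1) = 2. Only the fibre through (0,0,·) is needed: R[0,0,:] = T[0,0,:] − Σₗ aₗ[0]bₗ[0]cₗ = [6, 3, 4] − (-1)·(-1)·[2, -1, 2] − (1)·(-2)·[-1, 0, 0] = [2, 4, 2]. Then w[k] = R[0,0,k] / 2 for each k, giving w = [2, 4, 2] / 2 = [1, 2, 1].

w = [1, 2, 1]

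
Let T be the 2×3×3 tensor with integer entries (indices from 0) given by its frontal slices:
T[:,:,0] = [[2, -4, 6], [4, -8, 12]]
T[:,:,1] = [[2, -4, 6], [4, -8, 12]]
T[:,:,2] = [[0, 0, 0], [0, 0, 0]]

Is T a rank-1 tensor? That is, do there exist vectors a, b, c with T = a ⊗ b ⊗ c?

Yes

If T = a ⊗ b ⊗ c then every fibre of T is a multiple of the corresponding factor, so read the factors off the fibres through the nonzero entry T[0,0,0] = 2.
The mode-1 fibre T[:,0,0] = [2, 4] gives a = [1, 2] (primitive direction); the mode-2 fibre T[0,:,0] = [2, -4, 6] gives b = [1, -2, 3]; then c[k] = T[0,0,k] / (a[0]·b[0]) = [2, 2, 0] / 1 = [2, 2, 0].
Expanding [1, 2] ⊗ [1, -2, 3] ⊗ [2, 2, 0] reproduces all 18 entries of T, so T = [1, 2] ⊗ [1, -2, 3] ⊗ [2, 2, 0] and rank(T) ≤ 1.
Equivalently every frontal slice T[:,:,k] is c[k] times the rank-1 matrix [1, 2] ⊗ [1, -2, 3]. So T has rank 1 (it is nonzero).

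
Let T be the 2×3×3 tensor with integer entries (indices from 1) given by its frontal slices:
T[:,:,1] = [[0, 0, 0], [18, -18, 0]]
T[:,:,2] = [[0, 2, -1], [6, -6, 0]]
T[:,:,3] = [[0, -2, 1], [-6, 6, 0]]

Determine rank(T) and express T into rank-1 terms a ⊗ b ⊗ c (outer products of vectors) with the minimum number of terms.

rank(T) = 2

Lower bound: the mode-2 unfolding of T (rows indexed by j, columns by (i,k) = (1,1), (1,2), (1,3), (2,1), (2,2), (2,3)) is [[0, 0, 0, 18, 6, -6], [0, 2, -2, -18, -6, 6], [0, -1, 1, 0, 0, 0]].
There the 2×2 minor on rows j ∈ {1, 2}, columns (i,k) ∈ {(1,2), (2,1)} is det [[0, 18], [2, -18]] = -36 ≠ 0, so this unfolding has rank ≥ 2; CP rank is at least every unfolding rank, so rank(T) ≥ 2. (This is only a lower bound: in general the CP rank may exceed every unfolding rank, so we still need to exhibit 2 rank-1 terms summing to T.)
Upper bound — finding two terms. Write S_k = T[:,:,k] for the frontal slices: S₁ = [[0, 0, 0], [18, -18, 0]], S₂ = [[0, 2, -1], [6, -6, 0]], S₃ = [[0, -2, 1], [-6, 6, 0]].
If T = a₁ ⊗ b₁ ⊗ c₁ + a₂ ⊗ b₂ ⊗ c₂ then each S_k = c₁[k]·a₁b₁ᵀ + c₂[k]·a₂b₂ᵀ. S₁ and S₂ are linearly independent, so a₁b₁ᵀ and a₂b₂ᵀ must span the same plane of matrices: they are the rank-1 matrices of the form x·S₁ + y·S₂.
The 2×2 minor of x·S₁ + y·S₂ on rows {1,2}, columns {1,2} is −36·xy − 12·y² = (-12)·(y)(3·x + y), vanishing at (x:y) = (1:0) and (1:-3).
M₁ = S₁ = [[0, 0, 0], [18, -18, 0]] = 18·[0, 1][1, -1, 0]ᵀ and M₂ = S₁ − 3·S₂ = [[0, -6, 3], [0, 0, 0]] = (-3)·[1, 0][0, 2, -1]ᵀ, so take a₁ = [0, 1], b₁ = [1, -1, 0], a₂ = [1, 0], b₂ = [0, 2, -1].
Each slice is an integer combination of E₁ = a₁b₁ᵀ and E₂ = a₂b₂ᵀ: S₁ = 18·E₁, S₂ = 6·E₁ + E₂, S₃ = −6·E₁ − E₂; reading off coefficients, c₁ = [18, 6, -6] and c₂ = [0, 1, -1].
Hence T = [0, 1] ⊗ [1, -1, 0] ⊗ [18, 6, -6] + [1, 0] ⊗ [0, 2, -1] ⊗ [0, 1, -1], so rank(T) ≤ 2.
These bounds meet, so rank(T) = 2.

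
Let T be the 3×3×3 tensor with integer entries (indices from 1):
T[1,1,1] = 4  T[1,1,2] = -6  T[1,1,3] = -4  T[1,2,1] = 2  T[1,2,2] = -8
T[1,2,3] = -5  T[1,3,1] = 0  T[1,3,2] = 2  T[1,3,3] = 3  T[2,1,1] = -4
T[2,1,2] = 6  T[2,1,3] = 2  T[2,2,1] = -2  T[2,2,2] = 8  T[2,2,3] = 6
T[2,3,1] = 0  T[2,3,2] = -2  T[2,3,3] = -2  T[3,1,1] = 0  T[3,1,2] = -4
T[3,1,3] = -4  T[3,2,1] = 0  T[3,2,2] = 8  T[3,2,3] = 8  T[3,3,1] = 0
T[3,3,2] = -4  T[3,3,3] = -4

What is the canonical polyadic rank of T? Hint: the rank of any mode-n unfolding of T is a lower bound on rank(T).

3

Lower bound: the mode-2 unfolding of T (rows indexed by j, columns by (i,k) = (1,1), (1,2), (1,3), (2,1), (2,2), (2,3), (3,1), (3,2), (3,3)) is [[4, -6, -4, -4, 6, 2, 0, -4, -4], [2, -8, -5, -2, 8, 6, 0, 8, 8], [0, 2, 3, 0, -2, -2, 0, -4, -4]].
There the 3×3 minor on rows j ∈ {1, 2, 3}, columns (i,k) ∈ {(1,1), (1,2), (1,3)} is det [[4, -6, -4], [2, -8, -5], [0, 2, 3]] = -36 ≠ 0, so this unfolding has rank ≥ 3; CP rank is at least every unfolding rank, so rank(T) ≥ 3. (Flattening ranks never certify an upper bound on CP rank; for that we must actually write T with 3 rank-1 terms.)
Upper bound: T is a sum of 3 rank-1 terms, T = [1, -1, -2] ⊗ [1, -2, 1] ⊗ [0, 2, 2] + [1, -1, 0] ⊗ [2, 1, 0] ⊗ [2, -4, -2] + [1, 0, 0] ⊗ [2, -1, -1] ⊗ [0, 0, -1] (written with every a and b primitive with positive leading entry and the scale carried by c; CP decompositions are not unique, and this one is verified by expanding entrywise), so rank(T) ≤ 3.
These bounds meet, so rank(T) = 3.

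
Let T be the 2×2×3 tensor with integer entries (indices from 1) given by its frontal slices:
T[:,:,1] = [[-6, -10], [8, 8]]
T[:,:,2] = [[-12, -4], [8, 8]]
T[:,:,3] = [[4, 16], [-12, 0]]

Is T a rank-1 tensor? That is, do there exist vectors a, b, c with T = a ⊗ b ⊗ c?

The mode-3 unfolding of T (rows indexed by k, columns by (i,j) = (1,1), (1,2), (2,1), (2,2)) is [[-6, -10, 8, 8], [-12, -4, 8, 8], [4, 16, -12, 0]].
There the 3×3 minor on rows k ∈ {1, 2, 3}, columns (i,j) ∈ {(1,1), (1,2), (2,1)} is det [[-6, -10, 8], [-12, -4, 8], [4, 16, -12]] = 192 ≠ 0, so this unfolding has rank ≥ 3; CP rank is at least every unfolding rank, so rank(T) ≥ 3.
In particular rank(T) ≥ 3 > 1, so T is not rank-1.

No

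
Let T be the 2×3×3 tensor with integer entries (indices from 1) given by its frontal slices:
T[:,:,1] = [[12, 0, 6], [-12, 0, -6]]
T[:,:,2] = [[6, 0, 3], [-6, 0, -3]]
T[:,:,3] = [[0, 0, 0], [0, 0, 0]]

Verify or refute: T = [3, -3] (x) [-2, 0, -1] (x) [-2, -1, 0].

Reconstruct entrywise from the claimed factors. For example, T[1,2,1] = 0 and Σₗ aₗ[1]bₗ[2]cₗ[1] = (3)·(0)·(-2) = 0; checking all 18 entries, every one matches. The claim holds.

Yes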